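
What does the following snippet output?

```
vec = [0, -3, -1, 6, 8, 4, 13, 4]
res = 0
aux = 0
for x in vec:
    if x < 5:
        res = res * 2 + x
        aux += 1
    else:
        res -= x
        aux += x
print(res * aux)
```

x=0: <5, res = 0*2+0 = 0; aux=1
x=-3: <5, res = 0*2+(-3) = -3; aux=2
x=-1: <5, res = (-3)*2+(-1) = -7; aux=3
x=6: not <5, res = (-7)-6 = -13; aux=9
x=8: not <5, res = (-13)-8 = -21; aux=17
x=4: <5, res = (-21)*2+4 = -38; aux=18
x=13: not <5, res = (-38)-13 = -51; aux=31
x=4: <5, res = (-51)*2+4 = -98; aux=32
res*aux = (-98)*32 = -3136

-3136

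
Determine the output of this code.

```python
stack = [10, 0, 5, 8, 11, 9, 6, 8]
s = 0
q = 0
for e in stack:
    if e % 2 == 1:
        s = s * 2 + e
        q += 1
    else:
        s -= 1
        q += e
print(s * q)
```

1015

e=10: not odd, s = 0-1 = -1; q=10
e=0: not odd, s = (-1)-1 = -2; q=10
e=5: odd, s = (-2)*2+5 = 1; q=11
e=8: not odd, s = 1-1 = 0; q=19
e=11: odd, s = 0*2+11 = 11; q=20
e=9: odd, s = 11*2+9 = 31; q=21
e=6: not odd, s = 31-1 = 30; q=27
e=8: not odd, s = 30-1 = 29; q=35
s*q = 29*35 = 1015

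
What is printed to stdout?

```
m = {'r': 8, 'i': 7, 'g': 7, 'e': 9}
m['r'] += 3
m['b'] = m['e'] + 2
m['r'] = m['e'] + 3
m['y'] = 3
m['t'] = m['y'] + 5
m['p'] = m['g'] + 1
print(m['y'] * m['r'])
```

36

m['r'] = 8+3 = 11 → {'r': 11, 'i': 7, 'g': 7, 'e': 9}
m['b'] = m['e']+2 = 11 → {'r': 11, 'i': 7, 'g': 7, 'e': 9, 'b': 11}
m['r'] = m['e']+3 = 12 → {'r': 12, 'i': 7, 'g': 7, 'e': 9, 'b': 11}
m['y'] = 3 → {'r': 12, 'i': 7, 'g': 7, 'e': 9, 'b': 11, 'y': 3}
m['t'] = m['y']+5 = 8 → {'r': 12, 'i': 7, 'g': 7, 'e': 9, 'b': 11, 'y': 3, 't': 8}
m['p'] = m['g']+1 = 8 → {'r': 12, 'i': 7, 'g': 7, 'e': 9, 'b': 11, 'y': 3, 't': 8, 'p': 8}
m['y']*m['r'] = 3*12 = 36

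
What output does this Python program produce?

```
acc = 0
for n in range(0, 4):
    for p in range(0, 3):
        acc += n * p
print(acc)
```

n=0,p=0: acc = 0+0 = 0
n=0,p=1: acc = 0+0 = 0
n=0,p=2: acc = 0+0 = 0
n=1,p=0: acc = 0+0 = 0
n=1,p=1: acc = 0+1 = 1
n=1,p=2: acc = 1+2 = 3
n=2,p=0: acc = 3+0 = 3
n=2,p=1: acc = 3+2 = 5
n=2,p=2: acc = 5+4 = 9
n=3,p=0: acc = 9+0 = 9
n=3,p=1: acc = 9+3 = 12
n=3,p=2: acc = 12+6 = 18

18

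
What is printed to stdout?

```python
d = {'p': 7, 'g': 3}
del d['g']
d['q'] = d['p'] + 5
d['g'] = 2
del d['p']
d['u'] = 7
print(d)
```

{'q': 12, 'g': 2, 'u': 7}

del 'g' → {'p': 7}
d['q'] = d['p']+5 = 12 → {'p': 7, 'q': 12}
d['g'] = 2 → {'p': 7, 'q': 12, 'g': 2}
del 'p' → {'q': 12, 'g': 2}
d['u'] = 7 → {'q': 12, 'g': 2, 'u': 7}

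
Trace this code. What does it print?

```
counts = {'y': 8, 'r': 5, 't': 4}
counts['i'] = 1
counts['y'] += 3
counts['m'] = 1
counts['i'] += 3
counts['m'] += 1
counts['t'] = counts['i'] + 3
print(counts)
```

counts['i'] = 1 → {'y': 8, 'r': 5, 't': 4, 'i': 1}
counts['y'] = 8+3 = 11 → {'y': 11, 'r': 5, 't': 4, 'i': 1}
counts['m'] = 1 → {'y': 11, 'r': 5, 't': 4, 'i': 1, 'm': 1}
counts['i'] = 1+3 = 4 → {'y': 11, 'r': 5, 't': 4, 'i': 4, 'm': 1}
counts['m'] = 1+1 = 2 → {'y': 11, 'r': 5, 't': 4, 'i': 4, 'm': 2}
counts['t'] = counts['i']+3 = 7 → {'y': 11, 'r': 5, 't': 7, 'i': 4, 'm': 2}

{'y': 11, 'r': 5, 't': 7, 'i': 4, 'm': 2}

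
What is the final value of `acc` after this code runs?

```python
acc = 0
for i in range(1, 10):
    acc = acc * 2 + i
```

i=1: acc = 0*2+1 = 1
i=2: acc = 1*2+2 = 4
i=3: acc = 4*2+3 = 11
i=4: acc = 11*2+4 = 26
i=5: acc = 26*2+5 = 57
i=6: acc = 57*2+6 = 120
i=7: acc = 120*2+7 = 247
i=8: acc = 247*2+8 = 502
i=9: acc = 502*2+9 = 1013

1013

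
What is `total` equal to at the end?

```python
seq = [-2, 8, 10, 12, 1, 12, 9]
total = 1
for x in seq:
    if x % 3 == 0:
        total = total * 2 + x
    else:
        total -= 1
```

61

x=-2: not %3==0, total = 1-1 = 0
x=8: not %3==0, total = 0-1 = -1
x=10: not %3==0, total = (-1)-1 = -2
x=12: %3==0, total = (-2)*2+12 = 8
x=1: not %3==0, total = 8-1 = 7
x=12: %3==0, total = 7*2+12 = 26
x=9: %3==0, total = 26*2+9 = 61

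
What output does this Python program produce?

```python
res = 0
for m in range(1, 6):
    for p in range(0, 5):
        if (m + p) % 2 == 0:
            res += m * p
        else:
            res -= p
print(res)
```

m=1,p=0: odd sum, res = 0-0 = 0
m=1,p=1: even sum, res = 0+1 = 1
m=1,p=2: odd sum, res = 1-2 = -1
m=1,p=3: even sum, res = (-1)+3 = 2
m=1,p=4: odd sum, res = 2-4 = -2
m=2,p=0: even sum, res = (-2)+0 = -2
m=2,p=1: odd sum, res = (-2)-1 = -3
m=2,p=2: even sum, res = (-3)+4 = 1
m=2,p=3: odd sum, res = 1-3 = -2
m=2,p=4: even sum, res = (-2)+8 = 6
m=3,p=0: odd sum, res = 6-0 = 6
m=3,p=1: even sum, res = 6+3 = 9
m=3,p=2: odd sum, res = 9-2 = 7
m=3,p=3: even sum, res = 7+9 = 16
m=3,p=4: odd sum, res = 16-4 = 12
m=4,p=0: even sum, res = 12+0 = 12
m=4,p=1: odd sum, res = 12-1 = 11
m=4,p=2: even sum, res = 11+8 = 19
m=4,p=3: odd sum, res = 19-3 = 16
m=4,p=4: even sum, res = 16+16 = 32
m=5,p=0: odd sum, res = 32-0 = 32
m=5,p=1: even sum, res = 32+5 = 37
m=5,p=2: odd sum, res = 37-2 = 35
m=5,p=3: even sum, res = 35+15 = 50
m=5,p=4: odd sum, res = 50-4 = 46

46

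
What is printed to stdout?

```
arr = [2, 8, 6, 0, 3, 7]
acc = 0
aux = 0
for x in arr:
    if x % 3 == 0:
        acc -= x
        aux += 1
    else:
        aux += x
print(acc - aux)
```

-29

x=2: not %3==0; aux=2
x=8: not %3==0; aux=10
x=6: %3==0, acc = 0-6 = -6; aux=11
x=0: %3==0, acc = (-6)-0 = -6; aux=12
x=3: %3==0, acc = (-6)-3 = -9; aux=13
x=7: not %3==0; aux=20
acc-aux = (-9)-20 = -29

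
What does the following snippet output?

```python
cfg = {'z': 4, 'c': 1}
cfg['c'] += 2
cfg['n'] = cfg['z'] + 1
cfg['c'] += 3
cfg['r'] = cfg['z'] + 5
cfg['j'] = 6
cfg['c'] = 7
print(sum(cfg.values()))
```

31

cfg['c'] = 1+2 = 3 → {'z': 4, 'c': 3}
cfg['n'] = cfg['z']+1 = 5 → {'z': 4, 'c': 3, 'n': 5}
cfg['c'] = 3+3 = 6 → {'z': 4, 'c': 6, 'n': 5}
cfg['r'] = cfg['z']+5 = 9 → {'z': 4, 'c': 6, 'n': 5, 'r': 9}
cfg['j'] = 6 → {'z': 4, 'c': 6, 'n': 5, 'r': 9, 'j': 6}
cfg['c'] = 7 → {'z': 4, 'c': 7, 'n': 5, 'r': 9, 'j': 6}
sum of values = 31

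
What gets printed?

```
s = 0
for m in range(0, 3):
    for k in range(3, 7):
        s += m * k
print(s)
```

54

m=0,k=3: s = 0+0 = 0
m=0,k=4: s = 0+0 = 0
m=0,k=5: s = 0+0 = 0
m=0,k=6: s = 0+0 = 0
m=1,k=3: s = 0+3 = 3
m=1,k=4: s = 3+4 = 7
m=1,k=5: s = 7+5 = 12
m=1,k=6: s = 12+6 = 18
m=2,k=3: s = 18+6 = 24
m=2,k=4: s = 24+8 = 32
m=2,k=5: s = 32+10 = 42
m=2,k=6: s = 42+12 = 54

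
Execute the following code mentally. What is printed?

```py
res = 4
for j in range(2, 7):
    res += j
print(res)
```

24

j=2: res = 4+2 = 6
j=3: res = 6+3 = 9
j=4: res = 9+4 = 13
j=5: res = 13+5 = 18
j=6: res = 18+6 = 24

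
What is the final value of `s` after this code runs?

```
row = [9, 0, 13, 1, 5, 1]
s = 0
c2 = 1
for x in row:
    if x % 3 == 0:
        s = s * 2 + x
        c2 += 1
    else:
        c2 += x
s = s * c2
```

x=9: %3==0, s = 0*2+9 = 9; c2=2
x=0: %3==0, s = 9*2+0 = 18; c2=3
x=13: not %3==0; c2=16
x=1: not %3==0; c2=17
x=5: not %3==0; c2=22
x=1: not %3==0; c2=23
s*c2 = 18*23 = 414

414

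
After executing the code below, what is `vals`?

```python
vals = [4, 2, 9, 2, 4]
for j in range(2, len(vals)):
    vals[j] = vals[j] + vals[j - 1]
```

j=2: vals[2] = 9+2 = 11 → [4, 2, 11, 2, 4]
j=3: vals[3] = 2+11 = 13 → [4, 2, 11, 13, 4]
j=4: vals[4] = 4+13 = 17 → [4, 2, 11, 13, 17]

[4, 2, 11, 13, 17]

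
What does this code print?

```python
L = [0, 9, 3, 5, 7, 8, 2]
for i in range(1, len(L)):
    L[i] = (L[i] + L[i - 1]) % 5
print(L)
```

i=1: L[1] = (9+0)%5 = 4 → [0, 4, 3, 5, 7, 8, 2]
i=2: L[2] = (3+4)%5 = 2 → [0, 4, 2, 5, 7, 8, 2]
i=3: L[3] = (5+2)%5 = 2 → [0, 4, 2, 2, 7, 8, 2]
i=4: L[4] = (7+2)%5 = 4 → [0, 4, 2, 2, 4, 8, 2]
i=5: L[5] = (8+4)%5 = 2 → [0, 4, 2, 2, 4, 2, 2]
i=6: L[6] = (2+2)%5 = 4 → [0, 4, 2, 2, 4, 2, 4]

[0, 4, 2, 2, 4, 2, 4]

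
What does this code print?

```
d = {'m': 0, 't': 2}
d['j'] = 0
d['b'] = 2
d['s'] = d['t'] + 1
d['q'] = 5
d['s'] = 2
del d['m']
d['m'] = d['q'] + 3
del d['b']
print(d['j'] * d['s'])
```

0

d['j'] = 0 → {'m': 0, 't': 2, 'j': 0}
d['b'] = 2 → {'m': 0, 't': 2, 'j': 0, 'b': 2}
d['s'] = d['t']+1 = 3 → {'m': 0, 't': 2, 'j': 0, 'b': 2, 's': 3}
d['q'] = 5 → {'m': 0, 't': 2, 'j': 0, 'b': 2, 's': 3, 'q': 5}
d['s'] = 2 → {'m': 0, 't': 2, 'j': 0, 'b': 2, 's': 2, 'q': 5}
del 'm' → {'t': 2, 'j': 0, 'b': 2, 's': 2, 'q': 5}
d['m'] = d['q']+3 = 8 → {'t': 2, 'j': 0, 'b': 2, 's': 2, 'q': 5, 'm': 8}
del 'b' → {'t': 2, 'j': 0, 's': 2, 'q': 5, 'm': 8}
d['j']*d['s'] = 0*2 = 0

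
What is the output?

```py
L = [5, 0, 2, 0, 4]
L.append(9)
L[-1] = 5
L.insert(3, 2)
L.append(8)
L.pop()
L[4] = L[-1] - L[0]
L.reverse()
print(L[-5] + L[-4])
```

append 9 → [5, 0, 2, 0, 4, 9]
L[-1] = 5 → [5, 0, 2, 0, 4, 5]
insert 2 at 3 → [5, 0, 2, 2, 0, 4, 5]
append 8 → [5, 0, 2, 2, 0, 4, 5, 8]
pop() removes 8 → [5, 0, 2, 2, 0, 4, 5]
L[4] = L[-1]-L[0] = 5-5 = 0 → [5, 0, 2, 2, 0, 4, 5]
reverse → [5, 4, 0, 2, 2, 0, 5]
L[-5]+L[-4] = 0+2 = 2

2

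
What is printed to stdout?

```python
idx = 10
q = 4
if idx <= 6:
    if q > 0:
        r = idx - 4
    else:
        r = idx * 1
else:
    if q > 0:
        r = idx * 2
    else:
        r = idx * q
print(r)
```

idx=10, q=4
idx <= 6 is False; q > 0 is True
→ r = idx * 2 = 20

20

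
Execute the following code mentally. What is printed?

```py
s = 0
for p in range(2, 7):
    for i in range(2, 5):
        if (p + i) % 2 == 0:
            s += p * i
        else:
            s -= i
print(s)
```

75

p=2,i=2: even sum, s = 0+4 = 4
p=2,i=3: odd sum, s = 4-3 = 1
p=2,i=4: even sum, s = 1+8 = 9
p=3,i=2: odd sum, s = 9-2 = 7
p=3,i=3: even sum, s = 7+9 = 16
p=3,i=4: odd sum, s = 16-4 = 12
p=4,i=2: even sum, s = 12+8 = 20
p=4,i=3: odd sum, s = 20-3 = 17
p=4,i=4: even sum, s = 17+16 = 33
p=5,i=2: odd sum, s = 33-2 = 31
p=5,i=3: even sum, s = 31+15 = 46
p=5,i=4: odd sum, s = 46-4 = 42
p=6,i=2: even sum, s = 42+12 = 54
p=6,i=3: odd sum, s = 54-3 = 51
p=6,i=4: even sum, s = 51+24 = 75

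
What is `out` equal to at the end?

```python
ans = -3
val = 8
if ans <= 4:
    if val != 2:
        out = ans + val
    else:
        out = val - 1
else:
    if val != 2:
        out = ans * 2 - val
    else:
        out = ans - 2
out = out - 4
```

1

ans=-3, val=8
ans <= 4 is True; val != 2 is True
→ out = ans + val = 5
out = 5-4 = 1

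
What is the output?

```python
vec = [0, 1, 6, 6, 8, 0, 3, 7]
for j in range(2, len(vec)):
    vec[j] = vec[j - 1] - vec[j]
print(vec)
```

j=2: vec[2] = 1-6 = -5 → [0, 1, -5, 6, 8, 0, 3, 7]
j=3: vec[3] = (-5)-6 = -11 → [0, 1, -5, -11, 8, 0, 3, 7]
j=4: vec[4] = (-11)-8 = -19 → [0, 1, -5, -11, -19, 0, 3, 7]
j=5: vec[5] = (-19)-0 = -19 → [0, 1, -5, -11, -19, -19, 3, 7]
j=6: vec[6] = (-19)-3 = -22 → [0, 1, -5, -11, -19, -19, -22, 7]
j=7: vec[7] = (-22)-7 = -29 → [0, 1, -5, -11, -19, -19, -22, -29]

[0, 1, -5, -11, -19, -19, -22, -29]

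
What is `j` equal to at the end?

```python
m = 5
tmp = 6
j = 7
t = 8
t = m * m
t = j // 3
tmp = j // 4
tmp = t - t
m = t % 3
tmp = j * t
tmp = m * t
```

t = 5*5 = 25
t = 7//3 = 2
tmp = 7//4 = 1
tmp = 2-2 = 0
m = 2%3 = 2
tmp = 7*2 = 14
tmp = 2*2 = 4

7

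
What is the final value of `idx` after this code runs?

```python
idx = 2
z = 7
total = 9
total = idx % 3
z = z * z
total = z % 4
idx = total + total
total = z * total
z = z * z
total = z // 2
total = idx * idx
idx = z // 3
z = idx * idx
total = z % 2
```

800

total = 2%3 = 2
z = 7*7 = 49
total = 49%4 = 1
idx = 1+1 = 2
total = 49*1 = 49
z = 49*49 = 2401
total = 2401//2 = 1200
total = 2*2 = 4
idx = 2401//3 = 800
z = 800*800 = 640000
total = 640000%2 = 0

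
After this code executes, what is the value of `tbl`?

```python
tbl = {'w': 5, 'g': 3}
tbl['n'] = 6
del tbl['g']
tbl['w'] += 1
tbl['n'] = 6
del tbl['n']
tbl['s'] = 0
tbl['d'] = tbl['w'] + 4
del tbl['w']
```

{'s': 0, 'd': 10}

tbl['n'] = 6 → {'w': 5, 'g': 3, 'n': 6}
del 'g' → {'w': 5, 'n': 6}
tbl['w'] = 5+1 = 6 → {'w': 6, 'n': 6}
tbl['n'] = 6 → {'w': 6, 'n': 6}
del 'n' → {'w': 6}
tbl['s'] = 0 → {'w': 6, 's': 0}
tbl['d'] = tbl['w']+4 = 10 → {'w': 6, 's': 0, 'd': 10}
del 'w' → {'s': 0, 'd': 10}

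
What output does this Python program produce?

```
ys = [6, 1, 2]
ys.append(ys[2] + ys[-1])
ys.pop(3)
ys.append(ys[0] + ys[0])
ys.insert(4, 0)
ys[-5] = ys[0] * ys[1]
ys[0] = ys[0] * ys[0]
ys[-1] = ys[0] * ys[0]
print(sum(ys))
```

1347

append ys[2]+ys[-1] = 2+2 = 4 → [6, 1, 2, 4]
pop(3) removes 4 → [6, 1, 2]
append ys[0]+ys[0] = 6+6 = 12 → [6, 1, 2, 12]
insert 0 at 4 → [6, 1, 2, 12, 0]
ys[-5] = ys[0]*ys[1] = 6*1 = 6 → [6, 1, 2, 12, 0]
ys[0] = ys[0]*ys[0] = 6*6 = 36 → [36, 1, 2, 12, 0]
ys[-1] = ys[0]*ys[0] = 36*36 = 1296 → [36, 1, 2, 12, 1296]
sum = 1347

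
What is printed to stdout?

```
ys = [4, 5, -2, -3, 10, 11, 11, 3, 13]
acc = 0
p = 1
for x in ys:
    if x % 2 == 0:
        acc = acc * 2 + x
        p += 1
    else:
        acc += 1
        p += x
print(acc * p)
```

1408

x=4: even, acc = 0*2+4 = 4; p=2
x=5: not even, acc = 4+1 = 5; p=7
x=-2: even, acc = 5*2+(-2) = 8; p=8
x=-3: not even, acc = 8+1 = 9; p=5
x=10: even, acc = 9*2+10 = 28; p=6
x=11: not even, acc = 28+1 = 29; p=17
x=11: not even, acc = 29+1 = 30; p=28
x=3: not even, acc = 30+1 = 31; p=31
x=13: not even, acc = 31+1 = 32; p=44
acc*p = 32*44 = 1408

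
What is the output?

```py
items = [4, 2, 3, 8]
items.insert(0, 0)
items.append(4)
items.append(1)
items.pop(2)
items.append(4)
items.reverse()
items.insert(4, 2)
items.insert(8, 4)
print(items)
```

[4, 1, 4, 8, 2, 3, 4, 0, 4]

insert 0 at 0 → [0, 4, 2, 3, 8]
append 4 → [0, 4, 2, 3, 8, 4]
append 1 → [0, 4, 2, 3, 8, 4, 1]
pop(2) removes 2 → [0, 4, 3, 8, 4, 1]
append 4 → [0, 4, 3, 8, 4, 1, 4]
reverse → [4, 1, 4, 8, 3, 4, 0]
insert 2 at 4 → [4, 1, 4, 8, 2, 3, 4, 0]
insert 4 at 8 → [4, 1, 4, 8, 2, 3, 4, 0, 4]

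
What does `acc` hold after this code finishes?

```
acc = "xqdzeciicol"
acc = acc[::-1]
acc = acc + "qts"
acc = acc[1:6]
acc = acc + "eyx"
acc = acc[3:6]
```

'ice'

reverse → 'lociicezdqx'
+ 'qts' → 'lociicezdqxqts'
slice [1:6] → 'ociic'
+ 'eyx' → 'ociiceyx'
slice [3:6] → 'ice'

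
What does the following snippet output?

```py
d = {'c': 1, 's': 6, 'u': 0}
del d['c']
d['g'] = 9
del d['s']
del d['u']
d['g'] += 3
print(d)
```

{'g': 12}

del 'c' → {'s': 6, 'u': 0}
d['g'] = 9 → {'s': 6, 'u': 0, 'g': 9}
del 's' → {'u': 0, 'g': 9}
del 'u' → {'g': 9}
d['g'] = 9+3 = 12 → {'g': 12}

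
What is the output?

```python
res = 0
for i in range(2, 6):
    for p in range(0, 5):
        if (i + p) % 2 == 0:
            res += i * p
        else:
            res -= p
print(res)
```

48

i=2,p=0: even sum, res = 0+0 = 0
i=2,p=1: odd sum, res = 0-1 = -1
i=2,p=2: even sum, res = (-1)+4 = 3
i=2,p=3: odd sum, res = 3-3 = 0
i=2,p=4: even sum, res = 0+8 = 8
i=3,p=0: odd sum, res = 8-0 = 8
i=3,p=1: even sum, res = 8+3 = 11
i=3,p=2: odd sum, res = 11-2 = 9
i=3,p=3: even sum, res = 9+9 = 18
i=3,p=4: odd sum, res = 18-4 = 14
i=4,p=0: even sum, res = 14+0 = 14
i=4,p=1: odd sum, res = 14-1 = 13
i=4,p=2: even sum, res = 13+8 = 21
i=4,p=3: odd sum, res = 21-3 = 18
i=4,p=4: even sum, res = 18+16 = 34
i=5,p=0: odd sum, res = 34-0 = 34
i=5,p=1: even sum, res = 34+5 = 39
i=5,p=2: odd sum, res = 39-2 = 37
i=5,p=3: even sum, res = 37+15 = 52
i=5,p=4: odd sum, res = 52-4 = 48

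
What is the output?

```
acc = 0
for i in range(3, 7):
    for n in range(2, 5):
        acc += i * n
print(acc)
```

i=3,n=2: acc = 0+6 = 6
i=3,n=3: acc = 6+9 = 15
i=3,n=4: acc = 15+12 = 27
i=4,n=2: acc = 27+8 = 35
i=4,n=3: acc = 35+12 = 47
i=4,n=4: acc = 47+16 = 63
i=5,n=2: acc = 63+10 = 73
i=5,n=3: acc = 73+15 = 88
i=5,n=4: acc = 88+20 = 108
i=6,n=2: acc = 108+12 = 120
i=6,n=3: acc = 120+18 = 138
i=6,n=4: acc = 138+24 = 162

162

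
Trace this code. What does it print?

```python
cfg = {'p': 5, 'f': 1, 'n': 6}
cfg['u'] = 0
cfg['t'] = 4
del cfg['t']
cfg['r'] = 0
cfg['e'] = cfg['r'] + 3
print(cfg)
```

{'p': 5, 'f': 1, 'n': 6, 'u': 0, 'r': 0, 'e': 3}

cfg['u'] = 0 → {'p': 5, 'f': 1, 'n': 6, 'u': 0}
cfg['t'] = 4 → {'p': 5, 'f': 1, 'n': 6, 'u': 0, 't': 4}
del 't' → {'p': 5, 'f': 1, 'n': 6, 'u': 0}
cfg['r'] = 0 → {'p': 5, 'f': 1, 'n': 6, 'u': 0, 'r': 0}
cfg['e'] = cfg['r']+3 = 3 → {'p': 5, 'f': 1, 'n': 6, 'u': 0, 'r': 0, 'e': 3}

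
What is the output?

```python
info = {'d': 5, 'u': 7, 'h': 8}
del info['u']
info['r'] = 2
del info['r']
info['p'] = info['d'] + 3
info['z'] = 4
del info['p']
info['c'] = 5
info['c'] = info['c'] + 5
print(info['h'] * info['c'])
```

80

del 'u' → {'d': 5, 'h': 8}
info['r'] = 2 → {'d': 5, 'h': 8, 'r': 2}
del 'r' → {'d': 5, 'h': 8}
info['p'] = info['d']+3 = 8 → {'d': 5, 'h': 8, 'p': 8}
info['z'] = 4 → {'d': 5, 'h': 8, 'p': 8, 'z': 4}
del 'p' → {'d': 5, 'h': 8, 'z': 4}
info['c'] = 5 → {'d': 5, 'h': 8, 'z': 4, 'c': 5}
info['c'] = info['c']+5 = 10 → {'d': 5, 'h': 8, 'z': 4, 'c': 10}
info['h']*info['c'] = 8*10 = 80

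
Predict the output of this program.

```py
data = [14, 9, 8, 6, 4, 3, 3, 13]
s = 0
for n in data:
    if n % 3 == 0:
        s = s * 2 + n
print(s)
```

105

n=14: not %3==0
n=9: %3==0, s = 0*2+9 = 9
n=8: not %3==0
n=6: %3==0, s = 9*2+6 = 24
n=4: not %3==0
n=3: %3==0, s = 24*2+3 = 51
n=3: %3==0, s = 51*2+3 = 105
n=13: not %3==0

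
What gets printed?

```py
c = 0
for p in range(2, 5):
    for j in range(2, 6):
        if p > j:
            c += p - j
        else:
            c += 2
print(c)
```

p=2,j=2: not 2>2, c = 0+2 = 2
p=2,j=3: not 2>3, c = 2+2 = 4
p=2,j=4: not 2>4, c = 4+2 = 6
p=2,j=5: not 2>5, c = 6+2 = 8
p=3,j=2: 3>2, c = 8+1 = 9
p=3,j=3: not 3>3, c = 9+2 = 11
p=3,j=4: not 3>4, c = 11+2 = 13
p=3,j=5: not 3>5, c = 13+2 = 15
p=4,j=2: 4>2, c = 15+2 = 17
p=4,j=3: 4>3, c = 17+1 = 18
p=4,j=4: not 4>4, c = 18+2 = 20
p=4,j=5: not 4>5, c = 20+2 = 22

22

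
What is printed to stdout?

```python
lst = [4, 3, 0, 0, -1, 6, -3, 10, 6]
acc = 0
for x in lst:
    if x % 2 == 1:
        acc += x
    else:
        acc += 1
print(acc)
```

x=4: not odd, acc = 0+1 = 1
x=3: odd, acc = 1+3 = 4
x=0: not odd, acc = 4+1 = 5
x=0: not odd, acc = 5+1 = 6
x=-1: odd, acc = 6+(-1) = 5
x=6: not odd, acc = 5+1 = 6
x=-3: odd, acc = 6+(-3) = 3
x=10: not odd, acc = 3+1 = 4
x=6: not odd, acc = 4+1 = 5

5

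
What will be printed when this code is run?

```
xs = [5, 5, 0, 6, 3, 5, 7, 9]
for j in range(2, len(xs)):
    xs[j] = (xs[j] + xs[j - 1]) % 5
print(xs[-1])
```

0

j=2: xs[2] = (0+5)%5 = 0 → [5, 5, 0, 6, 3, 5, 7, 9]
j=3: xs[3] = (6+0)%5 = 1 → [5, 5, 0, 1, 3, 5, 7, 9]
j=4: xs[4] = (3+1)%5 = 4 → [5, 5, 0, 1, 4, 5, 7, 9]
j=5: xs[5] = (5+4)%5 = 4 → [5, 5, 0, 1, 4, 4, 7, 9]
j=6: xs[6] = (7+4)%5 = 1 → [5, 5, 0, 1, 4, 4, 1, 9]
j=7: xs[7] = (9+1)%5 = 0 → [5, 5, 0, 1, 4, 4, 1, 0]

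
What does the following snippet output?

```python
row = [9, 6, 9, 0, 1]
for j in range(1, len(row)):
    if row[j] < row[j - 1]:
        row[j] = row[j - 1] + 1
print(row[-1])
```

13

j=1: 6<9, row[1] = 9+1 = 10 → [9, 10, 9, 0, 1]
j=2: 9<10, row[2] = 10+1 = 11 → [9, 10, 11, 0, 1]
j=3: 0<11, row[3] = 11+1 = 12 → [9, 10, 11, 12, 1]
j=4: 1<12, row[4] = 12+1 = 13 → [9, 10, 11, 12, 13]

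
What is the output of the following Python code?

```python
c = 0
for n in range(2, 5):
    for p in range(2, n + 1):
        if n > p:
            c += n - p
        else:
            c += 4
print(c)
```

16

n=2,p=2: not 2>2, c = 0+4 = 4
n=3,p=2: 3>2, c = 4+1 = 5
n=3,p=3: not 3>3, c = 5+4 = 9
n=4,p=2: 4>2, c = 9+2 = 11
n=4,p=3: 4>3, c = 11+1 = 12
n=4,p=4: not 4>4, c = 12+4 = 16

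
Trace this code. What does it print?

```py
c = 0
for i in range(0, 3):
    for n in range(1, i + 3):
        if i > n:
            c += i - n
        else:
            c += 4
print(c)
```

i=0,n=1: not 0>1, c = 0+4 = 4
i=0,n=2: not 0>2, c = 4+4 = 8
i=1,n=1: not 1>1, c = 8+4 = 12
i=1,n=2: not 1>2, c = 12+4 = 16
i=1,n=3: not 1>3, c = 16+4 = 20
i=2,n=1: 2>1, c = 20+1 = 21
i=2,n=2: not 2>2, c = 21+4 = 25
i=2,n=3: not 2>3, c = 25+4 = 29
i=2,n=4: not 2>4, c = 29+4 = 33

33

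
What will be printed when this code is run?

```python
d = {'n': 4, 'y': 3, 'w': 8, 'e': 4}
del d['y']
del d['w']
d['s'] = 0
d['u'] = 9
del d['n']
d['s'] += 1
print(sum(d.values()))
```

del 'y' → {'n': 4, 'w': 8, 'e': 4}
del 'w' → {'n': 4, 'e': 4}
d['s'] = 0 → {'n': 4, 'e': 4, 's': 0}
d['u'] = 9 → {'n': 4, 'e': 4, 's': 0, 'u': 9}
del 'n' → {'e': 4, 's': 0, 'u': 9}
d['s'] = 0+1 = 1 → {'e': 4, 's': 1, 'u': 9}
sum of values = 14

14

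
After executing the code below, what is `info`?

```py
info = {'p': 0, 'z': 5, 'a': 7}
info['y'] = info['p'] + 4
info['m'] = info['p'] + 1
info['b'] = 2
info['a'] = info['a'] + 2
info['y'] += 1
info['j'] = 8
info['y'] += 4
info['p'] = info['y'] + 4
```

info['y'] = info['p']+4 = 4 → {'p': 0, 'z': 5, 'a': 7, 'y': 4}
info['m'] = info['p']+1 = 1 → {'p': 0, 'z': 5, 'a': 7, 'y': 4, 'm': 1}
info['b'] = 2 → {'p': 0, 'z': 5, 'a': 7, 'y': 4, 'm': 1, 'b': 2}
info['a'] = info['a']+2 = 9 → {'p': 0, 'z': 5, 'a': 9, 'y': 4, 'm': 1, 'b': 2}
info['y'] = 4+1 = 5 → {'p': 0, 'z': 5, 'a': 9, 'y': 5, 'm': 1, 'b': 2}
info['j'] = 8 → {'p': 0, 'z': 5, 'a': 9, 'y': 5, 'm': 1, 'b': 2, 'j': 8}
info['y'] = 5+4 = 9 → {'p': 0, 'z': 5, 'a': 9, 'y': 9, 'm': 1, 'b': 2, 'j': 8}
info['p'] = info['y']+4 = 13 → {'p': 13, 'z': 5, 'a': 9, 'y': 9, 'm': 1, 'b': 2, 'j': 8}

{'p': 13, 'z': 5, 'a': 9, 'y': 9, 'm': 1, 'b': 2, 'j': 8}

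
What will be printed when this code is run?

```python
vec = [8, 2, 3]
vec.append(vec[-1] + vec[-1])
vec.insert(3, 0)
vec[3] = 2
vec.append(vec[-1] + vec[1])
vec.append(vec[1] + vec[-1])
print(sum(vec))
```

append vec[-1]+vec[-1] = 3+3 = 6 → [8, 2, 3, 6]
insert 0 at 3 → [8, 2, 3, 0, 6]
vec[3] = 2 → [8, 2, 3, 2, 6]
append vec[-1]+vec[1] = 6+2 = 8 → [8, 2, 3, 2, 6, 8]
append vec[1]+vec[-1] = 2+8 = 10 → [8, 2, 3, 2, 6, 8, 10]
sum = 39

39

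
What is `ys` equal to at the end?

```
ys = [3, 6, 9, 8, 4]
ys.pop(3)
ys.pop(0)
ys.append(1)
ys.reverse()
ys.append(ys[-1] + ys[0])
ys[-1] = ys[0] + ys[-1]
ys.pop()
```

[1, 4, 9, 6]

pop(3) removes 8 → [3, 6, 9, 4]
pop(0) removes 3 → [6, 9, 4]
append 1 → [6, 9, 4, 1]
reverse → [1, 4, 9, 6]
append ys[-1]+ys[0] = 6+1 = 7 → [1, 4, 9, 6, 7]
ys[-1] = ys[0]+ys[-1] = 1+7 = 8 → [1, 4, 9, 6, 8]
pop() removes 8 → [1, 4, 9, 6]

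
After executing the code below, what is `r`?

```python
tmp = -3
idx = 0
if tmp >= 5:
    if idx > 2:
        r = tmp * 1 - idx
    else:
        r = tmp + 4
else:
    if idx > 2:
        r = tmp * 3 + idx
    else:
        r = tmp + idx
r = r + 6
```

tmp=-3, idx=0
tmp >= 5 is False; idx > 2 is False
→ r = tmp + idx = -3
r = (-3)+6 = 3

3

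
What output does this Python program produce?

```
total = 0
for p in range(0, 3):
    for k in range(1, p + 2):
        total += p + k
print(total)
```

p=0,k=1: total = 0+1 = 1
p=1,k=1: total = 1+2 = 3
p=1,k=2: total = 3+3 = 6
p=2,k=1: total = 6+3 = 9
p=2,k=2: total = 9+4 = 13
p=2,k=3: total = 13+5 = 18

18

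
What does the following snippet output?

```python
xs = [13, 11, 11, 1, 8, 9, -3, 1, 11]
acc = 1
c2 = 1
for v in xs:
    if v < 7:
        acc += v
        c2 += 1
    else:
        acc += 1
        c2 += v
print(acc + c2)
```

73

v=13: not <7, acc = 1+1 = 2; c2=14
v=11: not <7, acc = 2+1 = 3; c2=25
v=11: not <7, acc = 3+1 = 4; c2=36
v=1: <7, acc = 4+1 = 5; c2=37
v=8: not <7, acc = 5+1 = 6; c2=45
v=9: not <7, acc = 6+1 = 7; c2=54
v=-3: <7, acc = 7+(-3) = 4; c2=55
v=1: <7, acc = 4+1 = 5; c2=56
v=11: not <7, acc = 5+1 = 6; c2=67
acc+c2 = 6+67 = 73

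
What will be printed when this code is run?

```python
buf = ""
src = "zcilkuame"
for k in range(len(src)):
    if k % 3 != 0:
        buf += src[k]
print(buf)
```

cikume

k=0: skip
k=1: add 'c' → 'c'
k=2: add 'i' → 'ci'
k=3: skip
k=4: add 'k' → 'cik'
k=5: add 'u' → 'ciku'
k=6: skip
k=7: add 'm' → 'cikum'
k=8: add 'e' → 'cikume'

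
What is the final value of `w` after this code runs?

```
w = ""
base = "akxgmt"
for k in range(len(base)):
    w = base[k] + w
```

k=0: prepend 'a' → 'a'
k=1: prepend 'k' → 'ka'
k=2: prepend 'x' → 'xka'
k=3: prepend 'g' → 'gxka'
k=4: prepend 'm' → 'mgxka'
k=5: prepend 't' → 'tmgxka'

'tmgxka'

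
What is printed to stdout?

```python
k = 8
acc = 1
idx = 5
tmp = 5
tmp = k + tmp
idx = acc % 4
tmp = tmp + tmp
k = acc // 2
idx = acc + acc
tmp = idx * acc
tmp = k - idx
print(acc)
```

tmp = 8+5 = 13
idx = 1%4 = 1
tmp = 13+13 = 26
k = 1//2 = 0
idx = 1+1 = 2
tmp = 2*1 = 2
tmp = 0-2 = -2

1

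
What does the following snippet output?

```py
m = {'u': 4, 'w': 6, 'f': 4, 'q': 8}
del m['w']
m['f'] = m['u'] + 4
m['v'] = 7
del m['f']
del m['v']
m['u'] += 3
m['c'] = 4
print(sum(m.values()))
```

19

del 'w' → {'u': 4, 'f': 4, 'q': 8}
m['f'] = m['u']+4 = 8 → {'u': 4, 'f': 8, 'q': 8}
m['v'] = 7 → {'u': 4, 'f': 8, 'q': 8, 'v': 7}
del 'f' → {'u': 4, 'q': 8, 'v': 7}
del 'v' → {'u': 4, 'q': 8}
m['u'] = 4+3 = 7 → {'u': 7, 'q': 8}
m['c'] = 4 → {'u': 7, 'q': 8, 'c': 4}
sum of values = 19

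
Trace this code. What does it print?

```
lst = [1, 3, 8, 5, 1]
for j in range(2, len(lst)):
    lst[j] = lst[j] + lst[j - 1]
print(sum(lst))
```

j=2: lst[2] = 8+3 = 11 → [1, 3, 11, 5, 1]
j=3: lst[3] = 5+11 = 16 → [1, 3, 11, 16, 1]
j=4: lst[4] = 1+16 = 17 → [1, 3, 11, 16, 17]
sum = 48

48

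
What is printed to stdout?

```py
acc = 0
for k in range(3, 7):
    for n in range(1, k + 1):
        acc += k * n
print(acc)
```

k=3,n=1: acc = 0+3 = 3
k=3,n=2: acc = 3+6 = 9
k=3,n=3: acc = 9+9 = 18
k=4,n=1: acc = 18+4 = 22
k=4,n=2: acc = 22+8 = 30
k=4,n=3: acc = 30+12 = 42
k=4,n=4: acc = 42+16 = 58
k=5,n=1: acc = 58+5 = 63
k=5,n=2: acc = 63+10 = 73
k=5,n=3: acc = 73+15 = 88
k=5,n=4: acc = 88+20 = 108
k=5,n=5: acc = 108+25 = 133
k=6,n=1: acc = 133+6 = 139
k=6,n=2: acc = 139+12 = 151
k=6,n=3: acc = 151+18 = 169
k=6,n=4: acc = 169+24 = 193
k=6,n=5: acc = 193+30 = 223
k=6,n=6: acc = 223+36 = 259

259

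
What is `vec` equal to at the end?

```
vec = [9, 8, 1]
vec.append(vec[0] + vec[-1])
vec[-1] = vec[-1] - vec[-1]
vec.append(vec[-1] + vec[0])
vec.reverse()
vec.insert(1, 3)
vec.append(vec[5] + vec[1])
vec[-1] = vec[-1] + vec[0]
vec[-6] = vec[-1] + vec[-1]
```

[9, 42, 0, 1, 8, 9, 21]

append vec[0]+vec[-1] = 9+1 = 10 → [9, 8, 1, 10]
vec[-1] = vec[-1]-vec[-1] = 10-10 = 0 → [9, 8, 1, 0]
append vec[-1]+vec[0] = 0+9 = 9 → [9, 8, 1, 0, 9]
reverse → [9, 0, 1, 8, 9]
insert 3 at 1 → [9, 3, 0, 1, 8, 9]
append vec[5]+vec[1] = 9+3 = 12 → [9, 3, 0, 1, 8, 9, 12]
vec[-1] = vec[-1]+vec[0] = 12+9 = 21 → [9, 3, 0, 1, 8, 9, 21]
vec[-6] = vec[-1]+vec[-1] = 21+21 = 42 → [9, 42, 0, 1, 8, 9, 21]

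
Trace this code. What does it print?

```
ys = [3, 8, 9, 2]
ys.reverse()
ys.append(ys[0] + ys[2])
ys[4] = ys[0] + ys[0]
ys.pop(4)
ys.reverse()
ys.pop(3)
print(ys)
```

[3, 8, 9]

reverse → [2, 9, 8, 3]
append ys[0]+ys[2] = 2+8 = 10 → [2, 9, 8, 3, 10]
ys[4] = ys[0]+ys[0] = 2+2 = 4 → [2, 9, 8, 3, 4]
pop(4) removes 4 → [2, 9, 8, 3]
reverse → [3, 8, 9, 2]
pop(3) removes 2 → [3, 8, 9]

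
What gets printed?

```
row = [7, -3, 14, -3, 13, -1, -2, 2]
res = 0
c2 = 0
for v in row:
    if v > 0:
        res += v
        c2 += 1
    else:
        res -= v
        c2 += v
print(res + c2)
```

v=7: >0, res = 0+7 = 7; c2=1
v=-3: not >0, res = 7-(-3) = 10; c2=-2
v=14: >0, res = 10+14 = 24; c2=-1
v=-3: not >0, res = 24-(-3) = 27; c2=-4
v=13: >0, res = 27+13 = 40; c2=-3
v=-1: not >0, res = 40-(-1) = 41; c2=-4
v=-2: not >0, res = 41-(-2) = 43; c2=-6
v=2: >0, res = 43+2 = 45; c2=-5
res+c2 = 45+(-5) = 40

40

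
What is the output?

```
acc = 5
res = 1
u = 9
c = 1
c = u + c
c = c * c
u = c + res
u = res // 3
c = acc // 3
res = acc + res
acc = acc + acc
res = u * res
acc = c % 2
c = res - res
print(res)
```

c = 9+1 = 10
c = 10*10 = 100
u = 100+1 = 101
u = 1//3 = 0
c = 5//3 = 1
res = 5+1 = 6
acc = 5+5 = 10
res = 0*6 = 0
acc = 1%2 = 1
c = 0-0 = 0

0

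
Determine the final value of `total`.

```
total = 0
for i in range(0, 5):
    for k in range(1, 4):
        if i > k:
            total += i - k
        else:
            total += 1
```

19

i=0,k=1: not 0>1, total = 0+1 = 1
i=0,k=2: not 0>2, total = 1+1 = 2
i=0,k=3: not 0>3, total = 2+1 = 3
i=1,k=1: not 1>1, total = 3+1 = 4
i=1,k=2: not 1>2, total = 4+1 = 5
i=1,k=3: not 1>3, total = 5+1 = 6
i=2,k=1: 2>1, total = 6+1 = 7
i=2,k=2: not 2>2, total = 7+1 = 8
i=2,k=3: not 2>3, total = 8+1 = 9
i=3,k=1: 3>1, total = 9+2 = 11
i=3,k=2: 3>2, total = 11+1 = 12
i=3,k=3: not 3>3, total = 12+1 = 13
i=4,k=1: 4>1, total = 13+3 = 16
i=4,k=2: 4>2, total = 16+2 = 18
i=4,k=3: 4>3, total = 18+1 = 19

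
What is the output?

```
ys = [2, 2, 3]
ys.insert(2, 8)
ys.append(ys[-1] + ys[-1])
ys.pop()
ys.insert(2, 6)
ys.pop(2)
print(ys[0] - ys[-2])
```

insert 8 at 2 → [2, 2, 8, 3]
append ys[-1]+ys[-1] = 3+3 = 6 → [2, 2, 8, 3, 6]
pop() removes 6 → [2, 2, 8, 3]
insert 6 at 2 → [2, 2, 6, 8, 3]
pop(2) removes 6 → [2, 2, 8, 3]
ys[0]-ys[-2] = 2-8 = -6

-6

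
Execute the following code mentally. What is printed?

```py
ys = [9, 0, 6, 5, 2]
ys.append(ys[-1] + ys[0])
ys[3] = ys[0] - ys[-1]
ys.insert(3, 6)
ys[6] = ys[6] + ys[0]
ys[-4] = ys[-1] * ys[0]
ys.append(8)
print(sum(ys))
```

223

append ys[-1]+ys[0] = 2+9 = 11 → [9, 0, 6, 5, 2, 11]
ys[3] = ys[0]-ys[-1] = 9-11 = -2 → [9, 0, 6, -2, 2, 11]
insert 6 at 3 → [9, 0, 6, 6, -2, 2, 11]
ys[6] = ys[6]+ys[0] = 11+9 = 20 → [9, 0, 6, 6, -2, 2, 20]
ys[-4] = ys[-1]*ys[0] = 20*9 = 180 → [9, 0, 6, 180, -2, 2, 20]
append 8 → [9, 0, 6, 180, -2, 2, 20, 8]
sum = 223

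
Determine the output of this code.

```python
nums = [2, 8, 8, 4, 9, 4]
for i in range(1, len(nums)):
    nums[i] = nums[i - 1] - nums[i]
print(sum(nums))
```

i=1: nums[1] = 2-8 = -6 → [2, -6, 8, 4, 9, 4]
i=2: nums[2] = (-6)-8 = -14 → [2, -6, -14, 4, 9, 4]
i=3: nums[3] = (-14)-4 = -18 → [2, -6, -14, -18, 9, 4]
i=4: nums[4] = (-18)-9 = -27 → [2, -6, -14, -18, -27, 4]
i=5: nums[5] = (-27)-4 = -31 → [2, -6, -14, -18, -27, -31]
sum = -94

-94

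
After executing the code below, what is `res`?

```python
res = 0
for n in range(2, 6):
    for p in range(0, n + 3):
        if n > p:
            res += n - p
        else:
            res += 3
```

70

n=2,p=0: 2>0, res = 0+2 = 2
n=2,p=1: 2>1, res = 2+1 = 3
n=2,p=2: not 2>2, res = 3+3 = 6
n=2,p=3: not 2>3, res = 6+3 = 9
n=2,p=4: not 2>4, res = 9+3 = 12
n=3,p=0: 3>0, res = 12+3 = 15
n=3,p=1: 3>1, res = 15+2 = 17
n=3,p=2: 3>2, res = 17+1 = 18
n=3,p=3: not 3>3, res = 18+3 = 21
n=3,p=4: not 3>4, res = 21+3 = 24
n=3,p=5: not 3>5, res = 24+3 = 27
n=4,p=0: 4>0, res = 27+4 = 31
n=4,p=1: 4>1, res = 31+3 = 34
n=4,p=2: 4>2, res = 34+2 = 36
n=4,p=3: 4>3, res = 36+1 = 37
n=4,p=4: not 4>4, res = 37+3 = 40
n=4,p=5: not 4>5, res = 40+3 = 43
n=4,p=6: not 4>6, res = 43+3 = 46
n=5,p=0: 5>0, res = 46+5 = 51
n=5,p=1: 5>1, res = 51+4 = 55
n=5,p=2: 5>2, res = 55+3 = 58
n=5,p=3: 5>3, res = 58+2 = 60
n=5,p=4: 5>4, res = 60+1 = 61
n=5,p=5: not 5>5, res = 61+3 = 64
n=5,p=6: not 5>6, res = 64+3 = 67
n=5,p=7: not 5>7, res = 67+3 = 70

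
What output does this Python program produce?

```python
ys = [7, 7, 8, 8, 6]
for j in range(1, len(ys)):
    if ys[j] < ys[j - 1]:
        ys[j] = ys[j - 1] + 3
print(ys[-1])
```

11

j=1: 7>=7, unchanged → [7, 7, 8, 8, 6]
j=2: 8>=7, unchanged → [7, 7, 8, 8, 6]
j=3: 8>=8, unchanged → [7, 7, 8, 8, 6]
j=4: 6<8, ys[4] = 8+3 = 11 → [7, 7, 8, 8, 11]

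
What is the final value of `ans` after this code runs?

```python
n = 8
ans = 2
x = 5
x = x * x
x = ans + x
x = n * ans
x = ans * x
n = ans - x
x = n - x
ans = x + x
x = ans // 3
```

x = 5*5 = 25
x = 2+25 = 27
x = 8*2 = 16
x = 2*16 = 32
n = 2-32 = -30
x = (-30)-32 = -62
ans = (-62)+(-62) = -124
x = (-124)//3 = -42

-124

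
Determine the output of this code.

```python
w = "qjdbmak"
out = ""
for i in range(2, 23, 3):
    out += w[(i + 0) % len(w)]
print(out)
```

dajmqbk

i=2: add w[2]='d' → 'd'
i=5: add w[5]='a' → 'da'
i=8: add w[1]='j' → 'daj'
i=11: add w[4]='m' → 'dajm'
i=14: add w[0]='q' → 'dajmq'
i=17: add w[3]='b' → 'dajmqb'
i=20: add w[6]='k' → 'dajmqbk'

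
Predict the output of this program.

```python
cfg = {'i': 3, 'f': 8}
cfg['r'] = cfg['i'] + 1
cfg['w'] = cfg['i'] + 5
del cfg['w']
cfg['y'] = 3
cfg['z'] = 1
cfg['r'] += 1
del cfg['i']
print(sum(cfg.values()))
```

cfg['r'] = cfg['i']+1 = 4 → {'i': 3, 'f': 8, 'r': 4}
cfg['w'] = cfg['i']+5 = 8 → {'i': 3, 'f': 8, 'r': 4, 'w': 8}
del 'w' → {'i': 3, 'f': 8, 'r': 4}
cfg['y'] = 3 → {'i': 3, 'f': 8, 'r': 4, 'y': 3}
cfg['z'] = 1 → {'i': 3, 'f': 8, 'r': 4, 'y': 3, 'z': 1}
cfg['r'] = 4+1 = 5 → {'i': 3, 'f': 8, 'r': 5, 'y': 3, 'z': 1}
del 'i' → {'f': 8, 'r': 5, 'y': 3, 'z': 1}
sum of values = 17

17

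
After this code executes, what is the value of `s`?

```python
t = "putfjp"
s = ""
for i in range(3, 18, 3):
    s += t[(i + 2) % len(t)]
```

i=3: add t[5]='p' → 'p'
i=6: add t[2]='t' → 'pt'
i=9: add t[5]='p' → 'ptp'
i=12: add t[2]='t' → 'ptpt'
i=15: add t[5]='p' → 'ptptp'

'ptptp'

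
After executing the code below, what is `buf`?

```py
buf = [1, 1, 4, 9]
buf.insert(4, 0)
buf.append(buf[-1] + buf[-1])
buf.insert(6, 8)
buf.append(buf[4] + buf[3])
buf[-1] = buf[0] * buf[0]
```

insert 0 at 4 → [1, 1, 4, 9, 0]
append buf[-1]+buf[-1] = 0+0 = 0 → [1, 1, 4, 9, 0, 0]
insert 8 at 6 → [1, 1, 4, 9, 0, 0, 8]
append buf[4]+buf[3] = 0+9 = 9 → [1, 1, 4, 9, 0, 0, 8, 9]
buf[-1] = buf[0]*buf[0] = 1*1 = 1 → [1, 1, 4, 9, 0, 0, 8, 1]

[1, 1, 4, 9, 0, 0, 8, 1]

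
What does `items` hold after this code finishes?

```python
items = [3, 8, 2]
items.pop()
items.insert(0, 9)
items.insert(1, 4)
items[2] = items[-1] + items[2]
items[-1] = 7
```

pop() removes 2 → [3, 8]
insert 9 at 0 → [9, 3, 8]
insert 4 at 1 → [9, 4, 3, 8]
items[2] = items[-1]+items[2] = 8+3 = 11 → [9, 4, 11, 8]
items[-1] = 7 → [9, 4, 11, 7]

[9, 4, 11, 7]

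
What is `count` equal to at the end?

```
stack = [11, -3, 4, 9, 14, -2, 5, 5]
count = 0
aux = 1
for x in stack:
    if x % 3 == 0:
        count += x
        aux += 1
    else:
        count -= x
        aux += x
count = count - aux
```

-71

x=11: not %3==0, count = 0-11 = -11; aux=12
x=-3: %3==0, count = (-11)+(-3) = -14; aux=13
x=4: not %3==0, count = (-14)-4 = -18; aux=17
x=9: %3==0, count = (-18)+9 = -9; aux=18
x=14: not %3==0, count = (-9)-14 = -23; aux=32
x=-2: not %3==0, count = (-23)-(-2) = -21; aux=30
x=5: not %3==0, count = (-21)-5 = -26; aux=35
x=5: not %3==0, count = (-26)-5 = -31; aux=40
count-aux = (-31)-40 = -71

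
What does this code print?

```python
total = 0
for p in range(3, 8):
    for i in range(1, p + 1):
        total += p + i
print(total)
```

215

p=3,i=1: total = 0+4 = 4
p=3,i=2: total = 4+5 = 9
p=3,i=3: total = 9+6 = 15
p=4,i=1: total = 15+5 = 20
p=4,i=2: total = 20+6 = 26
p=4,i=3: total = 26+7 = 33
p=4,i=4: total = 33+8 = 41
p=5,i=1: total = 41+6 = 47
p=5,i=2: total = 47+7 = 54
p=5,i=3: total = 54+8 = 62
p=5,i=4: total = 62+9 = 71
p=5,i=5: total = 71+10 = 81
p=6,i=1: total = 81+7 = 88
p=6,i=2: total = 88+8 = 96
p=6,i=3: total = 96+9 = 105
p=6,i=4: total = 105+10 = 115
p=6,i=5: total = 115+11 = 126
p=6,i=6: total = 126+12 = 138
p=7,i=1: total = 138+8 = 146
p=7,i=2: total = 146+9 = 155
p=7,i=3: total = 155+10 = 165
p=7,i=4: total = 165+11 = 176
p=7,i=5: total = 176+12 = 188
p=7,i=6: total = 188+13 = 201
p=7,i=7: total = 201+14 = 215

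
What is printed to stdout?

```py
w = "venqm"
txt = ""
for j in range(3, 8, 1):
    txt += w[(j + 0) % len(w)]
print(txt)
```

j=3: add w[3]='q' → 'q'
j=4: add w[4]='m' → 'qm'
j=5: add w[0]='v' → 'qmv'
j=6: add w[1]='e' → 'qmve'
j=7: add w[2]='n' → 'qmven'

qmven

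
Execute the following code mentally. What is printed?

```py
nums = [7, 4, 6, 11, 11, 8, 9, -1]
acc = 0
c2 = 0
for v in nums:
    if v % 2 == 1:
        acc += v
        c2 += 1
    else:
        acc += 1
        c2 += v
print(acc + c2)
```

v=7: odd, acc = 0+7 = 7; c2=1
v=4: not odd, acc = 7+1 = 8; c2=5
v=6: not odd, acc = 8+1 = 9; c2=11
v=11: odd, acc = 9+11 = 20; c2=12
v=11: odd, acc = 20+11 = 31; c2=13
v=8: not odd, acc = 31+1 = 32; c2=21
v=9: odd, acc = 32+9 = 41; c2=22
v=-1: odd, acc = 41+(-1) = 40; c2=23
acc+c2 = 40+23 = 63

63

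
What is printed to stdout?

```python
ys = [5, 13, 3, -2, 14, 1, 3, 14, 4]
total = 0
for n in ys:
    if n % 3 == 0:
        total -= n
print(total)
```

-6

n=5: not %3==0
n=13: not %3==0
n=3: %3==0, total = 0-3 = -3
n=-2: not %3==0
n=14: not %3==0
n=1: not %3==0
n=3: %3==0, total = (-3)-3 = -6
n=14: not %3==0
n=4: not %3==0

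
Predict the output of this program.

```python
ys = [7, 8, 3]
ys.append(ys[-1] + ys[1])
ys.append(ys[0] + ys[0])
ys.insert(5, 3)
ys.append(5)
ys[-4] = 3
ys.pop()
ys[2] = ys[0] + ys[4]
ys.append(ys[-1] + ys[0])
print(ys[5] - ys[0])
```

append ys[-1]+ys[1] = 3+8 = 11 → [7, 8, 3, 11]
append ys[0]+ys[0] = 7+7 = 14 → [7, 8, 3, 11, 14]
insert 3 at 5 → [7, 8, 3, 11, 14, 3]
append 5 → [7, 8, 3, 11, 14, 3, 5]
ys[-4] = 3 → [7, 8, 3, 3, 14, 3, 5]
pop() removes 5 → [7, 8, 3, 3, 14, 3]
ys[2] = ys[0]+ys[4] = 7+14 = 21 → [7, 8, 21, 3, 14, 3]
append ys[-1]+ys[0] = 3+7 = 10 → [7, 8, 21, 3, 14, 3, 10]
ys[5]-ys[0] = 3-7 = -4

-4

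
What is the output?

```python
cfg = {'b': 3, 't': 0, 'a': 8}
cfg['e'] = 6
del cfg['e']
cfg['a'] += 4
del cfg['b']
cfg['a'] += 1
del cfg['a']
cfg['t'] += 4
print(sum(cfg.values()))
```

4

cfg['e'] = 6 → {'b': 3, 't': 0, 'a': 8, 'e': 6}
del 'e' → {'b': 3, 't': 0, 'a': 8}
cfg['a'] = 8+4 = 12 → {'b': 3, 't': 0, 'a': 12}
del 'b' → {'t': 0, 'a': 12}
cfg['a'] = 12+1 = 13 → {'t': 0, 'a': 13}
del 'a' → {'t': 0}
cfg['t'] = 0+4 = 4 → {'t': 4}
sum of values = 4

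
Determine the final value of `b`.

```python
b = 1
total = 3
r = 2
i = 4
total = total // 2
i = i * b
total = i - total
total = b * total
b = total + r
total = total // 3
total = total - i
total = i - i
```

5

total = 3//2 = 1
i = 4*1 = 4
total = 4-1 = 3
total = 1*3 = 3
b = 3+2 = 5
total = 3//3 = 1
total = 1-4 = -3
total = 4-4 = 0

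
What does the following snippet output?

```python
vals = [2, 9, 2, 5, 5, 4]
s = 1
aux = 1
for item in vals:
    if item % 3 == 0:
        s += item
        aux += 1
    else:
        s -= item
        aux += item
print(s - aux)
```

-28

item=2: not %3==0, s = 1-2 = -1; aux=3
item=9: %3==0, s = (-1)+9 = 8; aux=4
item=2: not %3==0, s = 8-2 = 6; aux=6
item=5: not %3==0, s = 6-5 = 1; aux=11
item=5: not %3==0, s = 1-5 = -4; aux=16
item=4: not %3==0, s = (-4)-4 = -8; aux=20
s-aux = (-8)-20 = -28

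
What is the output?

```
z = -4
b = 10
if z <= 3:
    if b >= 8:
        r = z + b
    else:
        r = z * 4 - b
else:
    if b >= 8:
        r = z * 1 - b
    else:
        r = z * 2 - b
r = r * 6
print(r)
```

z=-4, b=10
z <= 3 is True; b >= 8 is True
→ r = z + b = 6
r = 6*6 = 36

36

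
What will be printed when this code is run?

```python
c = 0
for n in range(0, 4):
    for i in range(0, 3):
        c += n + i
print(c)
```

30

n=0,i=0: c = 0+0 = 0
n=0,i=1: c = 0+1 = 1
n=0,i=2: c = 1+2 = 3
n=1,i=0: c = 3+1 = 4
n=1,i=1: c = 4+2 = 6
n=1,i=2: c = 6+3 = 9
n=2,i=0: c = 9+2 = 11
n=2,i=1: c = 11+3 = 14
n=2,i=2: c = 14+4 = 18
n=3,i=0: c = 18+3 = 21
n=3,i=1: c = 21+4 = 25
n=3,i=2: c = 25+5 = 30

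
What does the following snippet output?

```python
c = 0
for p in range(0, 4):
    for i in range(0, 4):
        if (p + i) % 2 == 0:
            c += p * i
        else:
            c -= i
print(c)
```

8

p=0,i=0: even sum, c = 0+0 = 0
p=0,i=1: odd sum, c = 0-1 = -1
p=0,i=2: even sum, c = (-1)+0 = -1
p=0,i=3: odd sum, c = (-1)-3 = -4
p=1,i=0: odd sum, c = (-4)-0 = -4
p=1,i=1: even sum, c = (-4)+1 = -3
p=1,i=2: odd sum, c = (-3)-2 = -5
p=1,i=3: even sum, c = (-5)+3 = -2
p=2,i=0: even sum, c = (-2)+0 = -2
p=2,i=1: odd sum, c = (-2)-1 = -3
p=2,i=2: even sum, c = (-3)+4 = 1
p=2,i=3: odd sum, c = 1-3 = -2
p=3,i=0: odd sum, c = (-2)-0 = -2
p=3,i=1: even sum, c = (-2)+3 = 1
p=3,i=2: odd sum, c = 1-2 = -1
p=3,i=3: even sum, c = (-1)+9 = 8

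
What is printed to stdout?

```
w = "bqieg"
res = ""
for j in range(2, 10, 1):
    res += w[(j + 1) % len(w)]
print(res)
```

j=2: add w[3]='e' → 'e'
j=3: add w[4]='g' → 'eg'
j=4: add w[0]='b' → 'egb'
j=5: add w[1]='q' → 'egbq'
j=6: add w[2]='i' → 'egbqi'
j=7: add w[3]='e' → 'egbqie'
j=8: add w[4]='g' → 'egbqieg'
j=9: add w[0]='b' → 'egbqiegb'

egbqiegb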